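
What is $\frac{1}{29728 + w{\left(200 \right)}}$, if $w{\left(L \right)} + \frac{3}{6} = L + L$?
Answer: $\frac{2}{60255} \approx 3.3192 \cdot 10^{-5}$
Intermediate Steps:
$w{\left(L \right)} = - \frac{1}{2} + 2 L$ ($w{\left(L \right)} = - \frac{1}{2} + \left(L + L\right) = - \frac{1}{2} + 2 L$)
$\frac{1}{29728 + w{\left(200 \right)}} = \frac{1}{29728 + \left(- \frac{1}{2} + 2 \cdot 200\right)} = \frac{1}{29728 + \left(- \frac{1}{2} + 400\right)} = \frac{1}{29728 + \frac{799}{2}} = \frac{1}{\frac{60255}{2}} = \frac{2}{60255}$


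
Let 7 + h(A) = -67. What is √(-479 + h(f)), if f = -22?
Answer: I*√553 ≈ 23.516*I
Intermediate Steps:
h(A) = -74 (h(A) = -7 - 67 = -74)
√(-479 + h(f)) = √(-479 - 74) = √(-553) = I*√553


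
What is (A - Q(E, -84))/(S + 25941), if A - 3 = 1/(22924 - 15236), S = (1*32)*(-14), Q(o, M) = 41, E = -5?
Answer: -292143/195990184 ≈ -0.0014906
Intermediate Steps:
S = -448 (S = 32*(-14) = -448)
A = 23065/7688 (A = 3 + 1/(22924 - 15236) = 3 + 1/7688 = 23065/7688 ≈ 3.0001)
(A - Q(E, -84))/(S + 25941) = (23065/7688 - 1*41)/(-448 + 25941) = (23065/7688 - 41)/25493 = -292143/7688*1/25493 = -292143/195990184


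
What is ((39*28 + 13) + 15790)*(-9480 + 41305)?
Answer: 537683375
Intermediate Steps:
((39*28 + 13) + 15790)*(-9480 + 41305) = ((1092 + 13) + 15790)*31825 = (1105 + 15790)*31825 = 16895*31825 = 537683375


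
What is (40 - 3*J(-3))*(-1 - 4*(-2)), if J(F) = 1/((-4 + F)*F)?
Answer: 279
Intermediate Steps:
J(F) = 1/(F*(-4 + F))
(40 - 3*J(-3))*(-1 - 4*(-2)) = (40 - 3/((-3)*(-4 - 3)))*(-1 - 4*(-2)) = (40 - (-1)/(-7))*(-1 + 8) = (40 - (-1)*(-1)/7)*7 = (40 - 3*1/21)*7 = (40 - ⅐)*7 = (279/7)*7 = 279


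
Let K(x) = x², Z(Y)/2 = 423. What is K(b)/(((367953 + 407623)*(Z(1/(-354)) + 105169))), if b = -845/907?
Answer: 10985/1040621744763944 ≈ 1.0556e-11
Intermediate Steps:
Z(Y) = 846 (Z(Y) = 2*423 = 846)
b = -845/907 (b = -845*1/907 = -845/907 ≈ -0.93164)
K(b)/(((367953 + 407623)*(Z(1/(-354)) + 105169))) = (-845/907)²/(((367953 + 407623)*(846 + 105169))) = 714025/(822649*((775576*106015))) = (714025/822649)/82222689640 = (714025/822649)*(1/82222689640) = 10985/1040621744763944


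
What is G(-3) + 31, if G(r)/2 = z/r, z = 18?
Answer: 19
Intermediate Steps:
G(r) = 36/r (G(r) = 2*(18/r) = 36/r)
G(-3) + 31 = 36/(-3) + 31 = 36*(-⅓) + 31 = -12 + 31 = 19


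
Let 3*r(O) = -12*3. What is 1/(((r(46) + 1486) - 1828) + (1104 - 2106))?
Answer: -1/1356 ≈ -0.00073746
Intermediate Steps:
r(O) = -12 (r(O) = (-12*3)/3 = (⅓)*(-36) = -12)
1/(((r(46) + 1486) - 1828) + (1104 - 2106)) = 1/(((-12 + 1486) - 1828) + (1104 - 2106)) = 1/((1474 - 1828) - 1002) = 1/(-354 - 1002) = 1/(-1356) = -1/1356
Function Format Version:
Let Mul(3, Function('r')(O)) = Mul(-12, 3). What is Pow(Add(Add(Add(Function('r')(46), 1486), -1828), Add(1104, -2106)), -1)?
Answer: Rational(-1, 1356) ≈ -0.00073746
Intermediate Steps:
Function('r')(O) = -12 (Function('r')(O) = Mul(Rational(1, 3), Mul(-12, 3)) = Mul(Rational(1, 3), -36) = -12)
Pow(Add(Add(Add(Function('r')(46), 1486), -1828), Add(1104, -2106)), -1) = Pow(Add(Add(Add(-12, 1486), -1828), Add(1104, -2106)), -1) = Pow(Add(Add(1474, -1828), -1002), -1) = Pow(Add(-354, -1002), -1) = Pow(-1356, -1) = Rational(-1, 1356)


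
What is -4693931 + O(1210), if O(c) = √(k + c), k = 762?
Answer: -4693931 + 2*√493 ≈ -4.6939e+6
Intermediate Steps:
O(c) = √(762 + c)
-4693931 + O(1210) = -4693931 + √(762 + 1210) = -4693931 + √1972 = -4693931 + 2*√493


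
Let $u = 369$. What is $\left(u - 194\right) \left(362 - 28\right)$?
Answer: $58450$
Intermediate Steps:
$\left(u - 194\right) \left(362 - 28\right) = \left(369 - 194\right) \left(362 - 28\right) = 175 \cdot 334 = 58450$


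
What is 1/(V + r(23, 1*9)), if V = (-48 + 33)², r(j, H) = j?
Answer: 1/248 ≈ 0.0040323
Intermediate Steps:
V = 225 (V = (-15)² = 225)
1/(V + r(23, 1*9)) = 1/(225 + 23) = 1/248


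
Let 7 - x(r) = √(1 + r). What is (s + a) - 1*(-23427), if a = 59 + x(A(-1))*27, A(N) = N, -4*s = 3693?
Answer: 91007/4 ≈ 22752.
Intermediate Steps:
s = -3693/4 (s = -¼*3693 = -3693/4 ≈ -923.25)
x(r) = 7 - √(1 + r)
a = 248 (a = 59 + (7 - √(1 - 1))*27 = 59 + (7 - √0)*27 = 59 + (7 - 1*0)*27 = 59 + (7 + 0)*27 = 59 + 7*27 = 59 + 189 = 248)
(s + a) - 1*(-23427) = (-3693/4 + 248) - 1*(-23427) = -2701/4 + 23427 = 91007/4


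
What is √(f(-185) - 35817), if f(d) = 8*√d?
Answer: √(-35817 + 8*I*√185) ≈ 0.2875 + 189.25*I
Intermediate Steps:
√(f(-185) - 35817) = √(8*√(-185) - 35817) = √(8*(I*√185) - 35817) = √(8*I*√185 - 35817) = √(-35817 + 8*I*√185)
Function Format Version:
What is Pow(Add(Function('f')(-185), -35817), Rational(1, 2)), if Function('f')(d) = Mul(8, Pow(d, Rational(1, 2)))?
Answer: Pow(Add(-35817, Mul(8, I, Pow(185, Rational(1, 2)))), Rational(1, 2)) ≈ Add(0.2875, Mul(189.25, I))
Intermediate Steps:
Pow(Add(Function('f')(-185), -35817), Rational(1, 2)) = Pow(Add(Mul(8, Pow(-185, Rational(1, 2))), -35817), Rational(1, 2)) = Pow(Add(Mul(8, Mul(I, Pow(185, Rational(1, 2)))), -35817), Rational(1, 2)) = Pow(Add(Mul(8, I, Pow(185, Rational(1, 2))), -35817), Rational(1, 2)) = Pow(Add(-35817, Mul(8, I, Pow(185, Rational(1, 2)))), Rational(1, 2))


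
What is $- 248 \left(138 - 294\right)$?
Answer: $38688$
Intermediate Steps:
$- 248 \left(138 - 294\right) = \left(-248\right) \left(-156\right) = 38688$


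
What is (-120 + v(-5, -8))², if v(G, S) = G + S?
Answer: 17689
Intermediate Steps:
(-120 + v(-5, -8))² = (-120 + (-5 - 8))² = (-120 - 13)² = (-133)² = 17689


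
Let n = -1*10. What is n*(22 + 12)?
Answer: -340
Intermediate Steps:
n = -10
n*(22 + 12) = -10*(22 + 12) = -10*34 = -340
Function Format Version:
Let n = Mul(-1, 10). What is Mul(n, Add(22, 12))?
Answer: -340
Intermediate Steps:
n = -10
Mul(n, Add(22, 12)) = Mul(-10, Add(22, 12)) = Mul(-10, 34) = -340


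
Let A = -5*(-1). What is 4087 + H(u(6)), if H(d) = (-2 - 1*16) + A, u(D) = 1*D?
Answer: 4074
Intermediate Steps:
A = 5
u(D) = D
H(d) = -13 (H(d) = (-2 - 1*16) + 5 = (-2 - 16) + 5 = -18 + 5 = -13)
4087 + H(u(6)) = 4087 - 13 = 4074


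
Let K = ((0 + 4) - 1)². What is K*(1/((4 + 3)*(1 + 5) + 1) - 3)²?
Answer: 147456/1849 ≈ 79.749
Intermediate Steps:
K = 9 (K = (4 - 1)² = 3² = 9)
K*(1/((4 + 3)*(1 + 5) + 1) - 3)² = 9*(1/((4 + 3)*(1 + 5) + 1) - 3)² = 9*(1/(7*6 + 1) - 3)² = 9*(1/(42 + 1) - 3)² = 9*(1/43 - 3)² = 9*(-128/43)² = 9*(16384/1849) = 147456/1849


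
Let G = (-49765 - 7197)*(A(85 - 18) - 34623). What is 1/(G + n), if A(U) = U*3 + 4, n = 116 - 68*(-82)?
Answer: 1/1960523808 ≈ 5.1007e-10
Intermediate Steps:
n = 5692 (n = 116 + 5576 = 5692)
A(U) = 4 + 3*U (A(U) = 3*U + 4 = 4 + 3*U)
G = 1960518116 (G = (-49765 - 7197)*((4 + 3*(85 - 18)) - 34623) = -56962*((4 + 3*67) - 34623) = -56962*((4 + 201) - 34623) = -56962*(205 - 34623) = -56962*(-34418) = 1960518116)
1/(G + n) = 1/(1960518116 + 5692) = 1/1960523808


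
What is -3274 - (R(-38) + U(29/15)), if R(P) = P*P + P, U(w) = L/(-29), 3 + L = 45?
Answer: -135678/29 ≈ -4678.6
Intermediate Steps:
L = 42 (L = -3 + 45 = 42)
U(w) = -42/29 (U(w) = 42/(-29) = 42*(-1/29) = -42/29)
R(P) = P + P**2 (R(P) = P**2 + P = P + P**2)
-3274 - (R(-38) + U(29/15)) = -3274 - (-38*(1 - 38) - 42/29) = -3274 - (-38*(-37) - 42/29) = -3274 - (1406 - 42/29) = -3274 - 1*40732/29 = -3274 - 40732/29 = -135678/29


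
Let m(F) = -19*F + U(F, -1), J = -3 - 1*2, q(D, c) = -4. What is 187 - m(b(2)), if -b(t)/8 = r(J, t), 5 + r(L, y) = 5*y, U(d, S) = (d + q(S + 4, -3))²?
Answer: -2509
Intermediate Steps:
U(d, S) = (-4 + d)² (U(d, S) = (d - 4)² = (-4 + d)²)
J = -5 (J = -3 - 2 = -5)
r(L, y) = -5 + 5*y
b(t) = 40 - 40*t (b(t) = -8*(-5 + 5*t) = 40 - 40*t)
m(F) = (-4 + F)² - 19*F (m(F) = -19*F + (-4 + F)² = (-4 + F)² - 19*F)
187 - m(b(2)) = 187 - ((-4 + (40 - 40*2))² - 19*(40 - 40*2)) = 187 - ((-4 + (40 - 80))² - 19*(40 - 80)) = 187 - ((-4 - 40)² - 19*(-40)) = 187 - ((-44)² + 760) = 187 - (1936 + 760) = 187 - 1*2696 = 187 - 2696 = -2509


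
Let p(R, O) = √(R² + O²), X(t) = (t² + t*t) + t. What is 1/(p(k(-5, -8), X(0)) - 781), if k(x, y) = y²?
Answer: -1/717 ≈ -0.0013947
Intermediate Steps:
X(t) = t + 2*t² (X(t) = (t² + t²) + t = 2*t² + t = t + 2*t²)
p(R, O) = √(O² + R²)
1/(p(k(-5, -8), X(0)) - 781) = 1/(√((0*(1 + 2*0))² + ((-8)²)²) - 781) = 1/(√((0*(1 + 0))² + 64²) - 781) = 1/(√((0*1)² + 4096) - 781) = 1/(√(0² + 4096) - 781) = 1/(√(0 + 4096) - 781) = 1/(√4096 - 781) = 1/(64 - 781) = 1/(-717) = -1/717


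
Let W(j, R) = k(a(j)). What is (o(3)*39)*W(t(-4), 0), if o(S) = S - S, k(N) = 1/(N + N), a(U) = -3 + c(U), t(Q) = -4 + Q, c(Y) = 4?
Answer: 0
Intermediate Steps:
a(U) = 1 (a(U) = -3 + 4 = 1)
k(N) = 1/(2*N)
W(j, R) = 1/2 (W(j, R) = (1/2)/1 = (1/2)*1 = 1/2)
o(S) = 0
(o(3)*39)*W(t(-4), 0) = (0*39)*(1/2) = 0*(1/2) = 0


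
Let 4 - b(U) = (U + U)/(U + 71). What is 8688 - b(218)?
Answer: 2510112/289 ≈ 8685.5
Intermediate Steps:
b(U) = 4 - 2*U/(71 + U) (b(U) = 4 - (U + U)/(U + 71) = 4 - 2*U/(71 + U))
8688 - b(218) = 8688 - 2*(142 + 218)/(71 + 218) = 8688 - 2*360/289 = 8688 - 1*720/289 = 8688 - 720/289 = 2510112/289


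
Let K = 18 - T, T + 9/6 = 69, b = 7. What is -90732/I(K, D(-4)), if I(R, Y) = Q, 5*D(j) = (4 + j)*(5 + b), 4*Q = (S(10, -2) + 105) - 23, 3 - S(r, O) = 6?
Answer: -362928/79 ≈ -4594.0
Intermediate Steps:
T = 135/2 (T = -3/2 + 69 = 135/2 ≈ 67.500)
S(r, O) = -3 (S(r, O) = 3 - 1*6 = 3 - 6 = -3)
K = -99/2 (K = 18 - 1*135/2 = 18 - 135/2 = -99/2 ≈ -49.500)
Q = 79/4 (Q = ((-3 + 105) - 23)/4 = (102 - 23)/4 = (1/4)*79 = 79/4 ≈ 19.750)
D(j) = 48/5 + 12*j/5 (D(j) = ((4 + j)*(5 + 7))/5 = ((4 + j)*12)/5 = (48 + 12*j)/5 = 48/5 + 12*j/5)
I(R, Y) = 79/4
-90732/I(K, D(-4)) = -90732/79/4 = -90732*4/79 = -362928/79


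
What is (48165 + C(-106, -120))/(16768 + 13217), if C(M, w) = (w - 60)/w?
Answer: 32111/19990 ≈ 1.6064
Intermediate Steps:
C(M, w) = (-60 + w)/w
(48165 + C(-106, -120))/(16768 + 13217) = (48165 + (-60 - 120)/(-120))/(16768 + 13217) = (48165 - 1/120*(-180))/29985 = (48165 + 3/2)*(1/29985) = (96333/2)*(1/29985) = 32111/19990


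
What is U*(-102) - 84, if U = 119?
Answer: -12222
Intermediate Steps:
U*(-102) - 84 = 119*(-102) - 84 = -12138 - 84 = -12222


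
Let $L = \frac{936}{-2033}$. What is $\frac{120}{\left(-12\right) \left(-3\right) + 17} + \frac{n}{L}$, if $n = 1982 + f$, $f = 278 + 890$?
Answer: $- \frac{18849835}{2756} \approx -6839.6$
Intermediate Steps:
$L = - \frac{936}{2033}$ ($L = 936 \left(- \frac{1}{2033}\right) = - \frac{936}{2033} \approx -0.4604$)
$f = 1168$
$n = 3150$ ($n = 1982 + 1168 = 3150$)
$\frac{120}{\left(-12\right) \left(-3\right) + 17} + \frac{n}{L} = \frac{120}{\left(-12\right) \left(-3\right) + 17} + \frac{3150}{- \frac{936}{2033}} = \frac{120}{36 + 17} + 3150 \left(- \frac{2033}{936}\right) = \frac{120}{53} - \frac{355775}{52} = - \frac{18849835}{2756}$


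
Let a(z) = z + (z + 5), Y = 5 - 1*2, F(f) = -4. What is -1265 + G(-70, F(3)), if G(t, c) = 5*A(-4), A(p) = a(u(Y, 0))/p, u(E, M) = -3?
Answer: -5055/4 ≈ -1263.8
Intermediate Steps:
Y = 3 (Y = 5 - 2 = 3)
a(z) = 5 + 2*z (a(z) = z + (5 + z) = 5 + 2*z)
A(p) = -1/p (A(p) = (5 + 2*(-3))/p = (5 - 6)/p = -1/p)
G(t, c) = 5/4 (G(t, c) = 5*(-1/(-4)) = 5*(-1*(-¼)) = 5*(¼) = 5/4)
-1265 + G(-70, F(3)) = -1265 + 5/4 = -5055/4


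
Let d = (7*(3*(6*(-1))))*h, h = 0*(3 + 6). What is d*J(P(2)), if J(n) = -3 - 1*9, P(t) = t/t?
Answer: 0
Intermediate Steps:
P(t) = 1
J(n) = -12 (J(n) = -3 - 9 = -12)
h = 0 (h = 0*9 = 0)
d = 0 (d = (7*(3*(6*(-1))))*0 = (7*(3*(-6)))*0 = (7*(-18))*0 = -126*0 = 0)
d*J(P(2)) = 0*(-12) = 0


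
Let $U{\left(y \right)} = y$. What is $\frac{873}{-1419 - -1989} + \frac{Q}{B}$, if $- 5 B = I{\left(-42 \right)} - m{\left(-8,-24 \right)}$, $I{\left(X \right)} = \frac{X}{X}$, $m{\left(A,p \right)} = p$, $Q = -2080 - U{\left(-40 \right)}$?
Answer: $\frac{77811}{190} \approx 409.53$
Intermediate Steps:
$Q = -2040$ ($Q = -2080 - -40 = -2080 + 40 = -2040$)
$I{\left(X \right)} = 1$
$B = -5$ ($B = - \frac{1 - -24}{5} = - \frac{1 + 24}{5} = \left(- \frac{1}{5}\right) 25 = -5$)
$\frac{873}{-1419 - -1989} + \frac{Q}{B} = \frac{873}{-1419 - -1989} - \frac{2040}{-5} = \frac{873}{-1419 + 1989} - -408 = \frac{873}{570} + 408 = 873 \cdot \frac{1}{570} + 408 = \frac{291}{190} + 408 = \frac{77811}{190}$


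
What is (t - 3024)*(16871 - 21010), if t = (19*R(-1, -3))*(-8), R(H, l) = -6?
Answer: 8741568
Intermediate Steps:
t = 912 (t = (19*(-6))*(-8) = -114*(-8) = 912)
(t - 3024)*(16871 - 21010) = (912 - 3024)*(16871 - 21010) = -2112*(-4139) = 8741568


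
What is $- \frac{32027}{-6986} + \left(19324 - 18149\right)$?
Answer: $\frac{8240577}{6986} \approx 1179.6$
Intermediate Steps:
$- \frac{32027}{-6986} + \left(19324 - 18149\right) = \left(-32027\right) \left(- \frac{1}{6986}\right) + \left(19324 - 18149\right) = \frac{32027}{6986} + 1175 = \frac{8240577}{6986}$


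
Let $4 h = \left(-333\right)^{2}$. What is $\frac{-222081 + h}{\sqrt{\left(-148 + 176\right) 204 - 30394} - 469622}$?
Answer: $\frac{182550289785}{441089695132} + \frac{777435 i \sqrt{24682}}{882179390264} \approx 0.41386 + 0.00013845 i$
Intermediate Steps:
$h = \frac{110889}{4}$ ($h = \frac{\left(-333\right)^{2}}{4} = \frac{1}{4} \cdot 110889 = \frac{110889}{4} \approx 27722.0$)
$\frac{-222081 + h}{\sqrt{\left(-148 + 176\right) 204 - 30394} - 469622} = \frac{-222081 + \frac{110889}{4}}{\sqrt{\left(-148 + 176\right) 204 - 30394} - 469622} = - \frac{777435}{4 \left(\sqrt{28 \cdot 204 - 30394} - 469622\right)} = - \frac{777435}{4 \left(\sqrt{5712 - 30394} - 469622\right)} = - \frac{777435}{4 \left(\sqrt{-24682} - 469622\right)} = - \frac{777435}{4 \left(i \sqrt{24682} - 469622\right)} = - \frac{777435}{4 \left(-469622 + i \sqrt{24682}\right)}$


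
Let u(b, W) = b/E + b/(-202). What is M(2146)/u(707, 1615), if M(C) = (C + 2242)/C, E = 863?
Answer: -3786844/4964771 ≈ -0.76274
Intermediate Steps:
M(C) = (2242 + C)/C
u(b, W) = -661*b/174326 (u(b, W) = b/863 + b/(-202) = b*(1/863) + b*(-1/202) = b/863 - b/202 = -661*b/174326)
M(2146)/u(707, 1615) = ((2242 + 2146)/2146)/((-661/174326*707)) = ((1/2146)*4388)/(-4627/1726) = (2194/1073)*(-1726/4627) = -3786844/4964771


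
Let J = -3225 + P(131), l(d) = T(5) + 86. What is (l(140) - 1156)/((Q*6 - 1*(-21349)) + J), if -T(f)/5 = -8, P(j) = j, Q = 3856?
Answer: -1030/41391 ≈ -0.024885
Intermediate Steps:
T(f) = 40 (T(f) = -5*(-8) = 40)
l(d) = 126 (l(d) = 40 + 86 = 126)
J = -3094 (J = -3225 + 131 = -3094)
(l(140) - 1156)/((Q*6 - 1*(-21349)) + J) = (126 - 1156)/((3856*6 - 1*(-21349)) - 3094) = -1030/((23136 + 21349) - 3094) = -1030/(44485 - 3094) = -1030/41391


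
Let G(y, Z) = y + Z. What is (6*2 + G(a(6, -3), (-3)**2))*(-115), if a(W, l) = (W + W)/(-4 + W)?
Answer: -3105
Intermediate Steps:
a(W, l) = 2*W/(-4 + W) (a(W, l) = (2*W)/(-4 + W) = 2*W/(-4 + W))
G(y, Z) = Z + y
(6*2 + G(a(6, -3), (-3)**2))*(-115) = (6*2 + ((-3)**2 + 2*6/(-4 + 6)))*(-115) = (12 + (9 + 2*6/2))*(-115) = (12 + (9 + 2*6*(1/2)))*(-115) = (12 + (9 + 6))*(-115) = (12 + 15)*(-115) = 27*(-115) = -3105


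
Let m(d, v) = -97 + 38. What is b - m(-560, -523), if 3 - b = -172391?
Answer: 172453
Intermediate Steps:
m(d, v) = -59
b = 172394 (b = 3 - 1*(-172391) = 3 + 172391 = 172394)
b - m(-560, -523) = 172394 - 1*(-59) = 172394 + 59 = 172453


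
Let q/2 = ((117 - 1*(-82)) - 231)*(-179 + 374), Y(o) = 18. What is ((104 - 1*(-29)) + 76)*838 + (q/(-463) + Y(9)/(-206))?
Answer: 8353628111/47689 ≈ 1.7517e+5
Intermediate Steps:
q = -12480 (q = 2*(((117 - 1*(-82)) - 231)*(-179 + 374)) = 2*(((117 + 82) - 231)*195) = 2*((199 - 231)*195) = 2*(-32*195) = 2*(-6240) = -12480)
((104 - 1*(-29)) + 76)*838 + (q/(-463) + Y(9)/(-206)) = ((104 - 1*(-29)) + 76)*838 + (-12480/(-463) + 18/(-206)) = ((104 + 29) + 76)*838 + (-12480*(-1/463) + 18*(-1/206)) = (133 + 76)*838 + (12480/463 - 9/103) = 209*838 + 1281273/47689 = 175142 + 1281273/47689 = 8353628111/47689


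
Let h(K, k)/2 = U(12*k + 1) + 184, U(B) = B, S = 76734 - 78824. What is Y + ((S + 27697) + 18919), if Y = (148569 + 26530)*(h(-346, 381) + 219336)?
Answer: 40071450676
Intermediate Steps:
S = -2090
h(K, k) = 370 + 24*k (h(K, k) = 2*((12*k + 1) + 184) = 2*((1 + 12*k) + 184) = 2*(185 + 12*k) = 370 + 24*k)
Y = 40071406150 (Y = (148569 + 26530)*((370 + 24*381) + 219336) = 175099*((370 + 9144) + 219336) = 175099*(9514 + 219336) = 175099*228850 = 40071406150)
Y + ((S + 27697) + 18919) = 40071406150 + ((-2090 + 27697) + 18919) = 40071406150 + (25607 + 18919) = 40071406150 + 44526 = 40071450676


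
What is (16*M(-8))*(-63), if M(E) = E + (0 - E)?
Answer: 0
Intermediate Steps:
M(E) = 0 (M(E) = E - E = 0)
(16*M(-8))*(-63) = (16*0)*(-63) = 0*(-63) = 0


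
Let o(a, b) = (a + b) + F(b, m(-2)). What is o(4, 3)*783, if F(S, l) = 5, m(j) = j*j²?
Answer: 9396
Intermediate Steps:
m(j) = j³
o(a, b) = 5 + a + b (o(a, b) = (a + b) + 5 = 5 + a + b)
o(4, 3)*783 = (5 + 4 + 3)*783 = 12*783 = 9396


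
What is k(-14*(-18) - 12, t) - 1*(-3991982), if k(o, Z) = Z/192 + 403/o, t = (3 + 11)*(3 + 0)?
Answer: 1916152271/480 ≈ 3.9920e+6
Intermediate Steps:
t = 42 (t = 14*3 = 42)
k(o, Z) = 403/o + Z/192 (k(o, Z) = Z*(1/192) + 403/o = Z/192 + 403/o = 403/o + Z/192)
k(-14*(-18) - 12, t) - 1*(-3991982) = (403/(-14*(-18) - 12) + (1/192)*42) - 1*(-3991982) = (403/(252 - 12) + 7/32) + 3991982 = (403/240 + 7/32) + 3991982 = 911/480 + 3991982 = 1916152271/480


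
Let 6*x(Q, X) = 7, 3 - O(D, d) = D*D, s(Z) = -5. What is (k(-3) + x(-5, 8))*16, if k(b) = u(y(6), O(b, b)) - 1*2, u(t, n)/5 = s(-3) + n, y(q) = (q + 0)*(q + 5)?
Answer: -2680/3 ≈ -893.33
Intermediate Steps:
O(D, d) = 3 - D**2 (O(D, d) = 3 - D*D = 3 - D**2)
y(q) = q*(5 + q)
x(Q, X) = 7/6 (x(Q, X) = (1/6)*7 = 7/6)
u(t, n) = -25 + 5*n (u(t, n) = 5*(-5 + n) = -25 + 5*n)
k(b) = -12 - 5*b**2 (k(b) = (-25 + 5*(3 - b**2)) - 1*2 = (-25 + (15 - 5*b**2)) - 2 = (-10 - 5*b**2) - 2 = -12 - 5*b**2)
(k(-3) + x(-5, 8))*16 = ((-12 - 5*(-3)**2) + 7/6)*16 = ((-12 - 5*9) + 7/6)*16 = ((-12 - 45) + 7/6)*16 = (-57 + 7/6)*16 = -335/6*16 = -2680/3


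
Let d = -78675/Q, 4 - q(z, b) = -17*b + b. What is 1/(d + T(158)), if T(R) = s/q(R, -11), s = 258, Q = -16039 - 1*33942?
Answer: 99962/7407 ≈ 13.496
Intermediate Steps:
Q = -49981 (Q = -16039 - 33942 = -49981)
q(z, b) = 4 + 16*b (q(z, b) = 4 - (-17*b + b) = 4 - (-16)*b = 4 + 16*b)
T(R) = -3/2 (T(R) = 258/(4 + 16*(-11)) = 258/(4 - 176) = 258/(-172) = 258*(-1/172) = -3/2)
d = 78675/49981 (d = -78675/(-49981) = -78675*(-1/49981) = 78675/49981 ≈ 1.5741)
1/(d + T(158)) = 1/(78675/49981 - 3/2) = 1/(7407/99962) = 99962/7407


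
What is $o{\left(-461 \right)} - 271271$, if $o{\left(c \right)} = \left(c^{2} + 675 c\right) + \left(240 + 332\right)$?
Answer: $-369353$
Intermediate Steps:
$o{\left(c \right)} = 572 + c^{2} + 675 c$ ($o{\left(c \right)} = \left(c^{2} + 675 c\right) + 572 = 572 + c^{2} + 675 c$)
$o{\left(-461 \right)} - 271271 = \left(572 + \left(-461\right)^{2} + 675 \left(-461\right)\right) - 271271 = \left(572 + 212521 - 311175\right) - 271271 = -98082 - 271271 = -369353$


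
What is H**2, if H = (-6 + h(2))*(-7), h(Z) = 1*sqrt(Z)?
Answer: 1862 - 588*sqrt(2) ≈ 1030.4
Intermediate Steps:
h(Z) = sqrt(Z)
H = 42 - 7*sqrt(2) (H = (-6 + sqrt(2))*(-7) = 42 - 7*sqrt(2) ≈ 32.101)
H**2 = (42 - 7*sqrt(2))**2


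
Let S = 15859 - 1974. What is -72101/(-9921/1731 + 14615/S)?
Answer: 115529523229/7496968 ≈ 15410.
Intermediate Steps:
S = 13885
-72101/(-9921/1731 + 14615/S) = -72101/(-9921/1731 + 14615/13885) = -72101/(-9921*1/1731 + 14615*(1/13885)) = -72101/(-3307/577 + 2923/2777) = -72101/(-7496968/1602329) = -72101*(-1602329/7496968) = 115529523229/7496968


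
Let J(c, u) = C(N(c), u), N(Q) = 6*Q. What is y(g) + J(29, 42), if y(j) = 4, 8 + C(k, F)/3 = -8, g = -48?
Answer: -44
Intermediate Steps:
C(k, F) = -48 (C(k, F) = -24 + 3*(-8) = -24 - 24 = -48)
J(c, u) = -48
y(g) + J(29, 42) = 4 - 48 = -44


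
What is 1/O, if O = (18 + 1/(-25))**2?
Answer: 625/201601 ≈ 0.0031002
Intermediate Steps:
O = 201601/625 (O = (18 - 1/25)**2 = (449/25)**2 = 201601/625 ≈ 322.56)
1/O = 1/(201601/625) = 625/201601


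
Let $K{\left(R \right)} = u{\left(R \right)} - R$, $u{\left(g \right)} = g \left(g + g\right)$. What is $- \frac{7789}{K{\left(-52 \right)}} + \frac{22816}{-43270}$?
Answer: $- \frac{46160539}{23625420} \approx -1.9538$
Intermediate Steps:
$u{\left(g \right)} = 2 g^{2}$ ($u{\left(g \right)} = g 2 g = 2 g^{2}$)
$K{\left(R \right)} = - R + 2 R^{2}$ ($K{\left(R \right)} = 2 R^{2} - R = - R + 2 R^{2}$)
$- \frac{7789}{K{\left(-52 \right)}} + \frac{22816}{-43270} = - \frac{7789}{\left(-52\right) \left(-1 + 2 \left(-52\right)\right)} + \frac{22816}{-43270} = - \frac{7789}{\left(-52\right) \left(-1 - 104\right)} + 22816 \left(- \frac{1}{43270}\right) = - \frac{7789}{\left(-52\right) \left(-105\right)} - \frac{11408}{21635} = - \frac{7789}{5460} - \frac{11408}{21635} = - \frac{46160539}{23625420}$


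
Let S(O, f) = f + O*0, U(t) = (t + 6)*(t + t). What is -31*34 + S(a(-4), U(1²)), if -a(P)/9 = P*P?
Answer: -1040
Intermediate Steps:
a(P) = -9*P² (a(P) = -9*P*P = -9*P²)
U(t) = 2*t*(6 + t) (U(t) = (6 + t)*(2*t) = 2*t*(6 + t))
S(O, f) = f (S(O, f) = f + 0 = f)
-31*34 + S(a(-4), U(1²)) = -31*34 + 2*1²*(6 + 1²) = -1054 + 2*1*(6 + 1) = -1054 + 2*1*7 = -1054 + 14 = -1040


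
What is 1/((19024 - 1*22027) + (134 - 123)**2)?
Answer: -1/2882 ≈ -0.00034698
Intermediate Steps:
1/((19024 - 1*22027) + (134 - 123)**2) = 1/((19024 - 22027) + 11**2) = 1/(-3003 + 121) = 1/(-2882) = -1/2882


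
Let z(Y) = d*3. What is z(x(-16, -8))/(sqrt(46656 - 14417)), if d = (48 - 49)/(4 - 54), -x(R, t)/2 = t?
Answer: 3*sqrt(32239)/1611950 ≈ 0.00033416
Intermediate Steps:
x(R, t) = -2*t
d = 1/50 (d = -1/(-50) = -1*(-1/50) = 1/50 ≈ 0.020000)
z(Y) = 3/50 (z(Y) = (1/50)*3 = 3/50)
z(x(-16, -8))/(sqrt(46656 - 14417)) = 3/(50*(sqrt(46656 - 14417))) = 3/(50*(sqrt(32239))) = 3*(sqrt(32239)/32239)/50 = 3*sqrt(32239)/1611950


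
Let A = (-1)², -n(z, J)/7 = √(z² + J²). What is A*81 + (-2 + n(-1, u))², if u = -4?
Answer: 918 + 28*√17 ≈ 1033.4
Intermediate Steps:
n(z, J) = -7*√(J² + z²) (n(z, J) = -7*√(z² + J²) = -7*√(J² + z²))
A = 1
A*81 + (-2 + n(-1, u))² = 1*81 + (-2 - 7*√((-4)² + (-1)²))² = 81 + (-2 - 7*√(16 + 1))² = 81 + (-2 - 7*√17)²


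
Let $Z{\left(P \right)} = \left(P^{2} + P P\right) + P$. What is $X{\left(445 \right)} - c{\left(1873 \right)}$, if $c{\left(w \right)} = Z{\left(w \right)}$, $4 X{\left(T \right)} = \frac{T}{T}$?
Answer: $- \frac{28072523}{4} \approx -7.0181 \cdot 10^{6}$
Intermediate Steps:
$Z{\left(P \right)} = P + 2 P^{2}$ ($Z{\left(P \right)} = \left(P^{2} + P^{2}\right) + P = 2 P^{2} + P = P + 2 P^{2}$)
$X{\left(T \right)} = \frac{1}{4}$ ($X{\left(T \right)} = \frac{T \frac{1}{T}}{4} = \frac{1}{4} \cdot 1 = \frac{1}{4}$)
$c{\left(w \right)} = w \left(1 + 2 w\right)$
$X{\left(445 \right)} - c{\left(1873 \right)} = \frac{1}{4} - 1873 \left(1 + 2 \cdot 1873\right) = \frac{1}{4} - 1873 \left(1 + 3746\right) = \frac{1}{4} - 1873 \cdot 3747 = \frac{1}{4} - 7018131 = - \frac{28072523}{4}$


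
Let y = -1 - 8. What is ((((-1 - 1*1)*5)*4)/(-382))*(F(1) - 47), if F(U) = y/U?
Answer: -1120/191 ≈ -5.8639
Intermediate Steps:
y = -9
F(U) = -9/U
((((-1 - 1*1)*5)*4)/(-382))*(F(1) - 47) = ((((-1 - 1*1)*5)*4)/(-382))*(-9/1 - 47) = ((((-1 - 1)*5)*4)*(-1/382))*(-9*1 - 47) = ((-2*5*4)*(-1/382))*(-9 - 47) = (-10*4*(-1/382))*(-56) = -40*(-1/382)*(-56) = (20/191)*(-56) = -1120/191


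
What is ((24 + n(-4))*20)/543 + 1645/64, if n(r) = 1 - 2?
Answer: 922675/34752 ≈ 26.550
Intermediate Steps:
n(r) = -1
((24 + n(-4))*20)/543 + 1645/64 = ((24 - 1)*20)/543 + 1645/64 = (23*20)*(1/543) + 1645*(1/64) = 460*(1/543) + 1645/64 = 460/543 + 1645/64 = 922675/34752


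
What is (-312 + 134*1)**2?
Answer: 31684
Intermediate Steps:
(-312 + 134*1)**2 = (-312 + 134)**2 = (-178)**2 = 31684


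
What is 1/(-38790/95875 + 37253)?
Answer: 19175/714318517 ≈ 2.6844e-5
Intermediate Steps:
1/(-38790/95875 + 37253) = 1/(-38790*1/95875 + 37253) = 1/(-7758/19175 + 37253) = 1/(714318517/19175) = 19175/714318517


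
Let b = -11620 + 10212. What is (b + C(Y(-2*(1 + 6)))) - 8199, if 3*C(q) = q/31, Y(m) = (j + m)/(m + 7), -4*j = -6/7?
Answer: -87558005/9114 ≈ -9607.0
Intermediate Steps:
j = 3/14 (j = -(-3)/(2*7) = -¼*(-6/7) = 3/14 ≈ 0.21429)
Y(m) = (3/14 + m)/(7 + m) (Y(m) = (3/14 + m)/(m + 7) = (3/14 + m)/(7 + m))
b = -1408
C(q) = q/93 (C(q) = (q/31)/3 = q/93)
(b + C(Y(-2*(1 + 6)))) - 8199 = (-1408 + ((3/14 - 2*(1 + 6))/(7 - 2*(1 + 6)))/93) - 8199 = (-1408 + ((3/14 - 2*7)/(7 - 2*7))/93) - 8199 = (-1408 + ((3/14 - 14)/(7 - 14))/93) - 8199 = (-1408 + (-193/14/(-7))/93) - 8199 = (-1408 + (-⅐*(-193/14))/93) - 8199 = (-1408 + (1/93)*(193/98)) - 8199 = (-1408 + 193/9114) - 8199 = -12832319/9114 - 8199 = -87558005/9114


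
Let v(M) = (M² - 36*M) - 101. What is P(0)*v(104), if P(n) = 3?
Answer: 20913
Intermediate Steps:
v(M) = -101 + M² - 36*M
P(0)*v(104) = 3*(-101 + 104² - 36*104) = 3*(-101 + 10816 - 3744) = 3*6971 = 20913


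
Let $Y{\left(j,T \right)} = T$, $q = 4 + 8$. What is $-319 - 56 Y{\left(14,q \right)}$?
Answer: $-991$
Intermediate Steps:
$q = 12$
$-319 - 56 Y{\left(14,q \right)} = -319 - 672 = -991$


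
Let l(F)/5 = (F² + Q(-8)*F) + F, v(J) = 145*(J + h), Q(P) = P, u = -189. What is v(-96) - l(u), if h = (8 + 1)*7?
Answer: -190005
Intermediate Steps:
h = 63 (h = 9*7 = 63)
v(J) = 9135 + 145*J (v(J) = 145*(J + 63) = 145*(63 + J) = 9135 + 145*J)
l(F) = -35*F + 5*F² (l(F) = 5*((F² - 8*F) + F) = 5*(F² - 7*F) = -35*F + 5*F²)
v(-96) - l(u) = (9135 + 145*(-96)) - 5*(-189)*(-7 - 189) = (9135 - 13920) - 5*(-189)*(-196) = -4785 - 1*185220 = -4785 - 185220 = -190005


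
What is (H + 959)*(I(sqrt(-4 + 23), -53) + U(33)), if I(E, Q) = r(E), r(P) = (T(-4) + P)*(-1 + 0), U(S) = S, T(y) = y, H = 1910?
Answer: 106153 - 2869*sqrt(19) ≈ 93647.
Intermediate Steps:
r(P) = 4 - P (r(P) = (-4 + P)*(-1 + 0) = (-4 + P)*(-1) = 4 - P)
I(E, Q) = 4 - E
(H + 959)*(I(sqrt(-4 + 23), -53) + U(33)) = (1910 + 959)*((4 - sqrt(-4 + 23)) + 33) = 2869*((4 - sqrt(19)) + 33) = 2869*(37 - sqrt(19)) = 106153 - 2869*sqrt(19)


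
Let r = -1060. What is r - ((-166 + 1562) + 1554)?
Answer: -4010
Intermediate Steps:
r - ((-166 + 1562) + 1554) = -1060 - ((-166 + 1562) + 1554) = -1060 - (1396 + 1554) = -1060 - 1*2950 = -1060 - 2950 = -4010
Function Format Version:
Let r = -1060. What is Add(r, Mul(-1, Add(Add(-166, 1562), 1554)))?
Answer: -4010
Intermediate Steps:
Add(r, Mul(-1, Add(Add(-166, 1562), 1554))) = Add(-1060, Mul(-1, Add(Add(-166, 1562), 1554))) = Add(-1060, Mul(-1, Add(1396, 1554))) = Add(-1060, Mul(-1, 2950)) = Add(-1060, -2950) = -4010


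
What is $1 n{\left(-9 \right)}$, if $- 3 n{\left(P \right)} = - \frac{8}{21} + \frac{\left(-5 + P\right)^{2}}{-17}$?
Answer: $\frac{4252}{1071} \approx 3.9701$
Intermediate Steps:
$n{\left(P \right)} = \frac{8}{63} + \frac{\left(-5 + P\right)^{2}}{51}$ ($n{\left(P \right)} = - \frac{- \frac{8}{21} + \frac{\left(-5 + P\right)^{2}}{-17}}{3} = - \frac{\left(-8\right) \frac{1}{21} + \left(-5 + P\right)^{2} \left(- \frac{1}{17}\right)}{3} = - \frac{- \frac{8}{21} - \frac{\left(-5 + P\right)^{2}}{17}}{3} = \frac{8}{63} + \frac{\left(-5 + P\right)^{2}}{51}$)
$1 n{\left(-9 \right)} = 1 \left(\frac{8}{63} + \frac{\left(-5 - 9\right)^{2}}{51}\right) = 1 \left(\frac{8}{63} + \frac{\left(-14\right)^{2}}{51}\right) = 1 \left(\frac{8}{63} + \frac{1}{51} \cdot 196\right) = 1 \left(\frac{8}{63} + \frac{196}{51}\right) = 1 \cdot \frac{4252}{1071} = \frac{4252}{1071}$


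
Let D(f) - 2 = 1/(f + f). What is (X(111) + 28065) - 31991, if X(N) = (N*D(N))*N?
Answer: 41543/2 ≈ 20772.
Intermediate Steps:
D(f) = 2 + 1/(2*f) (D(f) = 2 + 1/(f + f) = 2 + 1/(2*f))
X(N) = N**2*(2 + 1/(2*N)) (X(N) = (N*(2 + 1/(2*N)))*N = N**2*(2 + 1/(2*N)))
(X(111) + 28065) - 31991 = ((1/2)*111*(1 + 4*111) + 28065) - 31991 = ((1/2)*111*(1 + 444) + 28065) - 31991 = ((1/2)*111*445 + 28065) - 31991 = (49395/2 + 28065) - 31991 = 105525/2 - 31991 = 41543/2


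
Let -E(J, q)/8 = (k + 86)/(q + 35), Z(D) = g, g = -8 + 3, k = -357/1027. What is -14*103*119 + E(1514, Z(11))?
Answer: -528763810/3081 ≈ -1.7162e+5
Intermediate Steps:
k = -357/1027 (k = -357*1/1027 = -357/1027 ≈ -0.34761)
g = -5
Z(D) = -5
E(J, q) = -703720/(1027*(35 + q)) (E(J, q) = -8*(-357/1027 + 86)/(q + 35) = -703720/(1027*(35 + q)))
-14*103*119 + E(1514, Z(11)) = -14*103*119 - 703720/(35945 + 1027*(-5)) = -1442*119 - 703720/(35945 - 5135) = -171598 - 703720/30810 = -171598 - 703720*1/30810 = -171598 - 70372/3081 = -528763810/3081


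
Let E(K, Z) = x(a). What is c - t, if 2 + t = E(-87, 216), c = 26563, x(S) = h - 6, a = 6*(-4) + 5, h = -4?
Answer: 26575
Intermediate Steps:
a = -19 (a = -24 + 5 = -19)
x(S) = -10 (x(S) = -4 - 6 = -10)
E(K, Z) = -10
t = -12 (t = -2 - 10 = -12)
c - t = 26563 - 1*(-12) = 26563 + 12 = 26575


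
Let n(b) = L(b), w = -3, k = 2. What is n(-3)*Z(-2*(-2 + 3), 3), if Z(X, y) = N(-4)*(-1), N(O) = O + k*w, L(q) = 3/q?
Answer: -10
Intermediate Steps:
N(O) = -6 + O (N(O) = O + 2*(-3) = O - 6 = -6 + O)
n(b) = 3/b
Z(X, y) = 10 (Z(X, y) = (-6 - 4)*(-1) = -10*(-1) = 10)
n(-3)*Z(-2*(-2 + 3), 3) = (3/(-3))*10 = (3*(-1/3))*10 = -1*10 = -10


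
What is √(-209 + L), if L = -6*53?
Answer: I*√527 ≈ 22.956*I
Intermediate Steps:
L = -318
√(-209 + L) = √(-209 - 318) = √(-527) = I*√527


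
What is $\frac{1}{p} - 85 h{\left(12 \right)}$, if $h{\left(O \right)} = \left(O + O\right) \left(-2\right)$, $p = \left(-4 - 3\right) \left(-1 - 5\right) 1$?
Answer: $\frac{171361}{42} \approx 4080.0$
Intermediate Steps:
$p = 42$ ($p = \left(-7\right) \left(-6\right) 1 = 42 \cdot 1 = 42$)
$h{\left(O \right)} = - 4 O$ ($h{\left(O \right)} = 2 O \left(-2\right) = - 4 O$)
$\frac{1}{p} - 85 h{\left(12 \right)} = \frac{1}{42} - 85 \left(\left(-4\right) 12\right) = \frac{1}{42} - -4080 = \frac{1}{42} + 4080 = \frac{171361}{42}$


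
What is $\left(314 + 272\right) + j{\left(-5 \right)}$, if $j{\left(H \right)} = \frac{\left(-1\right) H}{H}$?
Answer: $585$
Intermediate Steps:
$j{\left(H \right)} = -1$
$\left(314 + 272\right) + j{\left(-5 \right)} = \left(314 + 272\right) - 1 = 586 - 1 = 585$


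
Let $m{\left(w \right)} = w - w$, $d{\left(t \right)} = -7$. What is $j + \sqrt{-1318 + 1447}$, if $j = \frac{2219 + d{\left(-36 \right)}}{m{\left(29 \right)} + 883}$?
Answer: $\frac{2212}{883} + \sqrt{129} \approx 13.863$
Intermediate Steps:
$m{\left(w \right)} = 0$
$j = \frac{2212}{883}$ ($j = \frac{2219 - 7}{0 + 883} = \frac{2212}{883} \approx 2.5051$)
$j + \sqrt{-1318 + 1447} = \frac{2212}{883} + \sqrt{-1318 + 1447} = \frac{2212}{883} + \sqrt{129}$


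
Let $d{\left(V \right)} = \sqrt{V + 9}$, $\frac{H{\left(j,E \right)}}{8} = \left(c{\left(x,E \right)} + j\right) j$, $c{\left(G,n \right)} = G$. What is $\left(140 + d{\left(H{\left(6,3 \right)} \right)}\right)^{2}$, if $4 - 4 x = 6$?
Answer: $\left(140 + \sqrt{273}\right)^{2} \approx 24499.0$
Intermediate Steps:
$x = - \frac{1}{2}$ ($x = 1 - \frac{3}{2} = - \frac{1}{2} \approx -0.5$)
$H{\left(j,E \right)} = 8 j \left(- \frac{1}{2} + j\right)$ ($H{\left(j,E \right)} = 8 \left(- \frac{1}{2} + j\right) j = 8 j \left(- \frac{1}{2} + j\right)$)
$d{\left(V \right)} = \sqrt{9 + V}$
$\left(140 + d{\left(H{\left(6,3 \right)} \right)}\right)^{2} = \left(140 + \sqrt{9 + 4 \cdot 6 \left(-1 + 2 \cdot 6\right)}\right)^{2} = \left(140 + \sqrt{9 + 4 \cdot 6 \left(-1 + 12\right)}\right)^{2} = \left(140 + \sqrt{9 + 4 \cdot 6 \cdot 11}\right)^{2} = \left(140 + \sqrt{9 + 264}\right)^{2} = \left(140 + \sqrt{273}\right)^{2}$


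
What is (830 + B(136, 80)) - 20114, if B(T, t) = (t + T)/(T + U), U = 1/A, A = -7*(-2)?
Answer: -12244332/635 ≈ -19282.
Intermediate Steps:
A = 14
U = 1/14 ≈ 0.071429
B(T, t) = (T + t)/(1/14 + T) (B(T, t) = (t + T)/(T + 1/14) = (T + t)/(1/14 + T))
(830 + B(136, 80)) - 20114 = (830 + 14*(136 + 80)/(1 + 14*136)) - 20114 = (830 + 14*216/(1 + 1904)) - 20114 = (830 + 14*216/1905) - 20114 = (830 + 14*(1/1905)*216) - 20114 = (830 + 1008/635) - 20114 = 528058/635 - 20114 = -12244332/635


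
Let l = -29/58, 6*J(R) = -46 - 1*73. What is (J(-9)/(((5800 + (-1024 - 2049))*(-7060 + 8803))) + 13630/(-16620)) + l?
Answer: -1489781171/1128536226 ≈ -1.3201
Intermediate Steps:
J(R) = -119/6 (J(R) = (-46 - 1*73)/6 = (-46 - 73)/6 = (⅙)*(-119) = -119/6)
l = -½ (l = (1/58)*(-29) = -½ ≈ -0.50000)
(J(-9)/(((5800 + (-1024 - 2049))*(-7060 + 8803))) + 13630/(-16620)) + l = (-119*1/((-7060 + 8803)*(5800 + (-1024 - 2049)))/6 + 13630/(-16620)) - ½ = (-119*1/(1743*(5800 - 3073))/6 + 13630*(-1/16620)) - ½ = (-119/(6*(2727*1743)) - 1363/1662) - ½ = (-119/6/4753161 - 1363/1662) - ½ = (-119/6*1/4753161 - 1363/1662) - ½ = (-17/4074138 - 1363/1662) - ½ = -462756529/564268113 - ½ = -1489781171/1128536226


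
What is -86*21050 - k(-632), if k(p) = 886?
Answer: -1811186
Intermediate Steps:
-86*21050 - k(-632) = -86*21050 - 1*886 = -1810300 - 886 = -1811186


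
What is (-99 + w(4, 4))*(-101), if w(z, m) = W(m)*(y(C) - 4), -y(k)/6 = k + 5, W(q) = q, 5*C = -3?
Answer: 111403/5 ≈ 22281.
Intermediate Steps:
C = -⅗ (C = (⅕)*(-3) = -⅗ ≈ -0.60000)
y(k) = -30 - 6*k (y(k) = -6*(k + 5) = -6*(5 + k) = -30 - 6*k)
w(z, m) = -152*m/5 (w(z, m) = m*((-30 - 6*(-⅗)) - 4) = m*((-30 + 18/5) - 4) = m*(-132/5 - 4) = m*(-152/5) = -152*m/5)
(-99 + w(4, 4))*(-101) = (-99 - 152/5*4)*(-101) = (-99 - 608/5)*(-101) = -1103/5*(-101) = 111403/5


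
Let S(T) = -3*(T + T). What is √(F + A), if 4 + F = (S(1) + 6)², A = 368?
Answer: 2*√91 ≈ 19.079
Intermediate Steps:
S(T) = -6*T
F = -4 (F = -4 + (-6*1 + 6)² = -4 + (-6 + 6)² = -4 + 0² = -4 + 0 = -4)
√(F + A) = √(-4 + 368) = √364 = 2*√91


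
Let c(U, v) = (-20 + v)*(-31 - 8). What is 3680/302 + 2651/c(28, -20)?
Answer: 3270701/235560 ≈ 13.885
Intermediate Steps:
c(U, v) = 780 - 39*v (c(U, v) = (-20 + v)*(-39) = 780 - 39*v)
3680/302 + 2651/c(28, -20) = 3680/302 + 2651/(780 - 39*(-20)) = 3680*(1/302) + 2651/(780 + 780) = 1840/151 + 2651/1560 = 3270701/235560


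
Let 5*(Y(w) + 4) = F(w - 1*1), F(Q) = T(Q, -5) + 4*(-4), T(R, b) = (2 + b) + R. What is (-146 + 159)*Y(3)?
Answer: -481/5 ≈ -96.200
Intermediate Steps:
T(R, b) = 2 + R + b
F(Q) = -19 + Q (F(Q) = (2 + Q - 5) + 4*(-4) = (-3 + Q) - 16 = -19 + Q)
Y(w) = -8 + w/5 (Y(w) = -4 + (-19 + (w - 1*1))/5 = -4 + (-19 + (w - 1))/5 = -4 + (-19 + (-1 + w))/5 = -4 + (-20 + w)/5 = -4 + (-4 + w/5) = -8 + w/5)
(-146 + 159)*Y(3) = (-146 + 159)*(-8 + (⅕)*3) = 13*(-8 + ⅗) = 13*(-37/5) = -481/5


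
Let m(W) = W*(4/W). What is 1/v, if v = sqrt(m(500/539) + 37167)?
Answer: sqrt(37171)/37171 ≈ 0.0051868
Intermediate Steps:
m(W) = 4
v = sqrt(37171) (v = sqrt(4 + 37167) = sqrt(37171) ≈ 192.80)
1/v = 1/(sqrt(37171)) = sqrt(37171)/37171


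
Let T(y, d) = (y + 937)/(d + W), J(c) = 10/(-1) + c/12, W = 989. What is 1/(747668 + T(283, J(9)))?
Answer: 3919/2930115772 ≈ 1.3375e-6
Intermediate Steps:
J(c) = -10 + c/12 (J(c) = 10*(-1) + c*(1/12) = -10 + c/12)
T(y, d) = (937 + y)/(989 + d) (T(y, d) = (y + 937)/(d + 989) = (937 + y)/(989 + d))
1/(747668 + T(283, J(9))) = 1/(747668 + (937 + 283)/(989 + (-10 + (1/12)*9))) = 1/(747668 + 1220/(989 + (-10 + ¾))) = 1/(747668 + 1220/(989 - 37/4)) = 1/(747668 + 1220/(3919/4)) = 1/(747668 + (4/3919)*1220) = 1/(747668 + 4880/3919) = 1/(2930115772/3919) = 3919/2930115772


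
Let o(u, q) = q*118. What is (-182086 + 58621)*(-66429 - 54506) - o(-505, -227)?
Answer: 14931266561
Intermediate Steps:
o(u, q) = 118*q
(-182086 + 58621)*(-66429 - 54506) - o(-505, -227) = (-182086 + 58621)*(-66429 - 54506) - 118*(-227) = -123465*(-120935) - 1*(-26786) = 14931239775 + 26786 = 14931266561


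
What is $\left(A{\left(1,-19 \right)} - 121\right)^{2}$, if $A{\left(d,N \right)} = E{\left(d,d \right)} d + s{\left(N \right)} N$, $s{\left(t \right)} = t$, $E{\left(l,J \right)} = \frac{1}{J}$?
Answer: $58081$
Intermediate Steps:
$A{\left(d,N \right)} = 1 + N^{2}$ ($A{\left(d,N \right)} = \frac{d}{d} + N N = 1 + N^{2}$)
$\left(A{\left(1,-19 \right)} - 121\right)^{2} = \left(\left(1 + \left(-19\right)^{2}\right) - 121\right)^{2} = \left(\left(1 + 361\right) - 121\right)^{2} = \left(362 - 121\right)^{2} = 241^{2} = 58081$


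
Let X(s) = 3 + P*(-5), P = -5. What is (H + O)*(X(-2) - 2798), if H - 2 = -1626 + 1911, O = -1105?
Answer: 2265860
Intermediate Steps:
X(s) = 28 (X(s) = 3 - 5*(-5) = 3 + 25 = 28)
H = 287 (H = 2 + (-1626 + 1911) = 2 + 285 = 287)
(H + O)*(X(-2) - 2798) = (287 - 1105)*(28 - 2798) = -818*(-2770) = 2265860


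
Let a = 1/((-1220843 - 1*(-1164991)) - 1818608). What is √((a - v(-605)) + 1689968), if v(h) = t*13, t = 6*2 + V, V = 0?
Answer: √1484330983986826185/937230 ≈ 1299.9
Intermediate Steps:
t = 12 (t = 6*2 + 0 = 12 + 0 = 12)
v(h) = 156 (v(h) = 12*13 = 156)
a = -1/1874460 (a = 1/((-1220843 + 1164991) - 1818608) = 1/(-55852 - 1818608) = 1/(-1874460) = -1/1874460 ≈ -5.3349e-7)
√((a - v(-605)) + 1689968) = √((-1/1874460 - 1*156) + 1689968) = √((-1/1874460 - 156) + 1689968) = √(-292415761/1874460 + 1689968) = √(3167485001519/1874460) = √1484330983986826185/937230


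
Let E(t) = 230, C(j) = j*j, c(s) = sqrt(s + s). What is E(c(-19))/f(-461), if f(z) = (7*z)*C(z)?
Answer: -230/685805267 ≈ -3.3537e-7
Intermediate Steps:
c(s) = sqrt(2)*sqrt(s) (c(s) = sqrt(2*s) = sqrt(2)*sqrt(s))
C(j) = j**2
f(z) = 7*z**3 (f(z) = (7*z)*z**2 = 7*z**3)
E(c(-19))/f(-461) = 230/((7*(-461)**3)) = 230/((7*(-97972181))) = 230/(-685805267) = 230*(-1/685805267) = -230/685805267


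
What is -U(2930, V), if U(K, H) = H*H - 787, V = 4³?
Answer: -3309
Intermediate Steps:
V = 64
U(K, H) = -787 + H² (U(K, H) = H² - 787 = -787 + H²)
-U(2930, V) = -(-787 + 64²) = -(-787 + 4096) = -1*3309 = -3309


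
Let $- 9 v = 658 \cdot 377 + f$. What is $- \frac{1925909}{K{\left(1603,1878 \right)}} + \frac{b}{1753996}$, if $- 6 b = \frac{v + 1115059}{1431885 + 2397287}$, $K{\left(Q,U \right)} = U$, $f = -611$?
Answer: $- \frac{33337844019127655}{32508530292072} \approx -1025.5$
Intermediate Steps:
$v = -27495$ ($v = - \frac{658 \cdot 377 - 611}{9} = - \frac{248066 - 611}{9} = \left(- \frac{1}{9}\right) 247455 = -27495$)
$b = - \frac{2803}{59214}$ ($b = - \frac{\left(-27495 + 1115059\right) \frac{1}{1431885 + 2397287}}{6} = - \frac{1087564 \cdot \frac{1}{3829172}}{6} = \left(- \frac{1}{6}\right) \frac{2803}{9869} = - \frac{2803}{59214} \approx -0.047337$)
$- \frac{1925909}{K{\left(1603,1878 \right)}} + \frac{b}{1753996} = - \frac{1925909}{1878} - \frac{2803}{59214 \cdot 1753996} = \left(-1925909\right) \frac{1}{1878} - \frac{2803}{103861119144} = - \frac{1925909}{1878} - \frac{2803}{103861119144} = - \frac{33337844019127655}{32508530292072}$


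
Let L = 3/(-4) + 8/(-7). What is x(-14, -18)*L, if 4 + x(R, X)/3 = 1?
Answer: 477/28 ≈ 17.036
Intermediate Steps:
x(R, X) = -9 (x(R, X) = -12 + 3*1 = -12 + 3 = -9)
L = -53/28 (L = 3*(-¼) + 8*(-⅐) = -¾ - 8/7 = -53/28 ≈ -1.8929)
x(-14, -18)*L = -9*(-53/28) = 477/28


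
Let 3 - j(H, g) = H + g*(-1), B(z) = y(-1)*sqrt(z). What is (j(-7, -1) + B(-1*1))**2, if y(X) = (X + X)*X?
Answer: 77 + 36*I ≈ 77.0 + 36.0*I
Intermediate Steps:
y(X) = 2*X**2 (y(X) = (2*X)*X = 2*X**2)
B(z) = 2*sqrt(z) (B(z) = (2*(-1)**2)*sqrt(z) = (2*1)*sqrt(z) = 2*sqrt(z))
j(H, g) = 3 + g - H (j(H, g) = 3 - (H + g*(-1)) = 3 - (H - g) = 3 + (g - H) = 3 + g - H)
(j(-7, -1) + B(-1*1))**2 = ((3 - 1 - 1*(-7)) + 2*sqrt(-1*1))**2 = ((3 - 1 + 7) + 2*sqrt(-1))**2 = (9 + 2*I)**2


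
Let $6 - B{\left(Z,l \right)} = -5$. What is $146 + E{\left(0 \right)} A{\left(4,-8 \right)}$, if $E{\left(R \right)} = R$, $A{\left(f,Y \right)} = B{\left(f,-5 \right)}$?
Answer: $146$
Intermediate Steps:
$B{\left(Z,l \right)} = 11$ ($B{\left(Z,l \right)} = 6 - -5 = 6 + 5 = 11$)
$A{\left(f,Y \right)} = 11$
$146 + E{\left(0 \right)} A{\left(4,-8 \right)} = 146 + 0 \cdot 11 = 146 + 0 = 146$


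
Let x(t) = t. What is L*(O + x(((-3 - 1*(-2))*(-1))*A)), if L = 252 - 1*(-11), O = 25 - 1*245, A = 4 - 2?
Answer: -57334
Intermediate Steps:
A = 2
O = -220 (O = 25 - 245 = -220)
L = 263 (L = 252 + 11 = 263)
L*(O + x(((-3 - 1*(-2))*(-1))*A)) = 263*(-220 + ((-3 - 1*(-2))*(-1))*2) = 263*(-220 + ((-3 + 2)*(-1))*2) = 263*(-220 - 1*(-1)*2) = 263*(-220 + 1*2) = 263*(-220 + 2) = 263*(-218) = -57334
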